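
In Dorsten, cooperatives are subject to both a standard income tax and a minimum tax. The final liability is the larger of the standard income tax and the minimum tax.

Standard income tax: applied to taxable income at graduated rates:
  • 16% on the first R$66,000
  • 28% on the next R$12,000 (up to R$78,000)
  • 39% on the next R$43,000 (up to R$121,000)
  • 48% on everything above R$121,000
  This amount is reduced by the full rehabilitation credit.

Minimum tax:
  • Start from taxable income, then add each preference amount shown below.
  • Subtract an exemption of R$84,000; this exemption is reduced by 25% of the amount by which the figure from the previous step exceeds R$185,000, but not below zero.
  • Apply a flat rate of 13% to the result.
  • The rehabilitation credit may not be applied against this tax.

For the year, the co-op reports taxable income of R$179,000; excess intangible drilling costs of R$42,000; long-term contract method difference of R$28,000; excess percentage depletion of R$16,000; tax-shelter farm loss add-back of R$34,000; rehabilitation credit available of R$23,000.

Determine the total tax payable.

Minimum tax:
  Adjusted income: R$179,000 + R$42,000 + R$28,000 + R$16,000 + R$34,000 = R$299,000
  Exemption: R$84,000 − 25% × (R$299,000 − R$185,000) = R$84,000 − R$28,500 = R$55,500
  Base: R$299,000 − R$55,500 = R$243,500
  R$243,500 × 13% = R$31,655

Standard income tax:
  R$66,000 × 16% = R$10,560
  R$12,000 × 28% = R$3,360
  R$43,000 × 39% = R$16,770
  R$58,000 × 48% = R$27,840
  → R$58,530
  Less rehabilitation credit R$23,000 → R$35,530

R$35,530 > R$31,655, so the standard income tax governs.

R$35,530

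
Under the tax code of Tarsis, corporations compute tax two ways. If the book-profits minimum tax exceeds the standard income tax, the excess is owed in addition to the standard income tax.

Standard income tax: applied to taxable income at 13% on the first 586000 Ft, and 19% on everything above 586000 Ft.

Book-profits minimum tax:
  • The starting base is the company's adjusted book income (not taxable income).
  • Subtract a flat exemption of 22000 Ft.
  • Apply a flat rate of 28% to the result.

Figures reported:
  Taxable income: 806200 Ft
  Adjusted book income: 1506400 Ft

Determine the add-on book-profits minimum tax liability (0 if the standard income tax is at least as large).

Standard income tax:
  586000 Ft × 13% = 76180 Ft
  220200 Ft × 19% = 41838 Ft
  → 118018 Ft

Book-profits minimum tax:
  Base (adjusted book income): 1506400 Ft
  Less exemption 22000 Ft → base 1484400 Ft
  1484400 Ft × 28% = 415632 Ft

Excess of book-profits minimum tax over standard income tax: 415632 Ft − 118018 Ft = 297614 Ft.

297614 Ft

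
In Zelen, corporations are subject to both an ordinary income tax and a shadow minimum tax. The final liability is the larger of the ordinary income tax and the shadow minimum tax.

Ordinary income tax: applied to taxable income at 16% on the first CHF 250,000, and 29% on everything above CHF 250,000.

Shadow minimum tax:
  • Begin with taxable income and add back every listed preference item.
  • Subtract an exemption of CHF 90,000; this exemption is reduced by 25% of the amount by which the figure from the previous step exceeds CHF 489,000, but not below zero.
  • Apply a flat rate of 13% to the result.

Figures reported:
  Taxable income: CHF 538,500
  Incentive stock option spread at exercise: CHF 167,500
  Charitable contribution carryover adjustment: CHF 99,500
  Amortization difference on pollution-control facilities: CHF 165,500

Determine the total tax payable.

Ordinary income tax:
  CHF 250,000 × 16% = CHF 40,000
  CHF 288,500 × 29% = CHF 83,665
  → CHF 123,665

Shadow minimum tax:
  Adjusted income: CHF 538,500 + CHF 167,500 + CHF 99,500 + CHF 165,500 = CHF 971,000
  Exemption: 25% × (CHF 971,000 − CHF 489,000) = CHF 120,500 ≥ CHF 90,000, so the exemption is fully phased out
  Base: CHF 971,000 − CHF 0 = CHF 971,000
  CHF 971,000 × 13% = CHF 126,230

CHF 126,230 > CHF 123,665, so the shadow minimum tax is the binding amount.

CHF 126,230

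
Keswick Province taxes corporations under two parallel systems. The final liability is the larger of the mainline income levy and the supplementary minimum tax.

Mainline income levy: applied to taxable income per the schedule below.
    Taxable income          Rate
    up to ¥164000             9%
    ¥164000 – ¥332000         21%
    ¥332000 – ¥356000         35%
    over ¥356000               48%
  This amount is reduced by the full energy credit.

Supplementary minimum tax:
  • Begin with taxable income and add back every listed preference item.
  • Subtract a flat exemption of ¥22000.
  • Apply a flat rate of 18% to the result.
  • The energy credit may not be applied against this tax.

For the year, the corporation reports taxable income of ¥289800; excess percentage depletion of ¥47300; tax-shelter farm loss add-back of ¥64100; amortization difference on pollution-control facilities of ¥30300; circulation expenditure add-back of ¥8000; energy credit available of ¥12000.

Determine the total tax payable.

¥75150

Mainline income levy:
  ¥164000 × 9% = ¥14760
  ¥125800 × 21% = ¥26418
  → ¥41178
  Less energy credit ¥12000 → ¥29178

Supplementary minimum tax:
  Adjusted income: ¥289800 + ¥47300 + ¥64100 + ¥30300 + ¥8000 = ¥439500
  Less exemption ¥22000 → base ¥417500
  ¥417500 × 18% = ¥75150

¥75150 > ¥29178, so the supplementary minimum tax is the binding amount.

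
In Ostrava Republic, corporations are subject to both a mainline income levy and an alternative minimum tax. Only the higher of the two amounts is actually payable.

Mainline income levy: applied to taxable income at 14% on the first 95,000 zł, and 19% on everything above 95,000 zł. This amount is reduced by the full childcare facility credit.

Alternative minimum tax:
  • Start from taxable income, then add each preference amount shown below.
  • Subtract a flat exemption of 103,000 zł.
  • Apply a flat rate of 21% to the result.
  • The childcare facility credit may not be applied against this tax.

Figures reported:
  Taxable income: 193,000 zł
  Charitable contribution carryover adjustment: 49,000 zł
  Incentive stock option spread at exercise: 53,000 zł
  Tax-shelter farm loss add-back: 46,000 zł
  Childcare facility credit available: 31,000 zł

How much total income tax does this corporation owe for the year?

Mainline income levy:
  95,000 zł × 14% = 13,300 zł
  98,000 zł × 19% = 18,620 zł
  → 31,920 zł
  Less childcare facility credit 31,000 zł → 920 zł

Alternative minimum tax:
  Adjusted income: 193,000 zł + 49,000 zł + 53,000 zł + 46,000 zł = 341,000 zł
  Less exemption 103,000 zł → base 238,000 zł
  238,000 zł × 21% = 49,980 zł

49,980 zł > 920 zł, so the alternative minimum tax is the binding amount.

49,980 zł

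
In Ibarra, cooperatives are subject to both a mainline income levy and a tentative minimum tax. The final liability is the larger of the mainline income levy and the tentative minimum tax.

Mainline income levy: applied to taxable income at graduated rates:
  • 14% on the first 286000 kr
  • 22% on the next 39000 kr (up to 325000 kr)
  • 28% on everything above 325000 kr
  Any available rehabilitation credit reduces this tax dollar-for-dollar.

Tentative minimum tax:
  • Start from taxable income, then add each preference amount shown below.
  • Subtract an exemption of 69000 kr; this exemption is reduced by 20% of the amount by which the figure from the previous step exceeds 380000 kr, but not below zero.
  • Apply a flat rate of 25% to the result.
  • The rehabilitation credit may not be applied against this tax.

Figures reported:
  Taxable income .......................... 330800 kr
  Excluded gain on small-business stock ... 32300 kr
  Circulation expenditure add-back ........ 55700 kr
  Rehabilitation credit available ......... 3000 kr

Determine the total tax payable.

89390 kr

Mainline income levy:
  286000 kr × 14% = 40040 kr
  39000 kr × 22% = 8580 kr
  5800 kr × 28% = 1624 kr
  → 50244 kr
  Less rehabilitation credit 3000 kr → 47244 kr

Tentative minimum tax:
  Adjusted income: 330800 kr + 32300 kr + 55700 kr = 418800 kr
  Exemption: 69000 kr − 20% × (418800 kr − 380000 kr) = 69000 kr − 7760 kr = 61240 kr
  Base: 418800 kr − 61240 kr = 357560 kr
  357560 kr × 25% = 89390 kr

89390 kr > 47244 kr, so the tentative minimum tax is the binding amount.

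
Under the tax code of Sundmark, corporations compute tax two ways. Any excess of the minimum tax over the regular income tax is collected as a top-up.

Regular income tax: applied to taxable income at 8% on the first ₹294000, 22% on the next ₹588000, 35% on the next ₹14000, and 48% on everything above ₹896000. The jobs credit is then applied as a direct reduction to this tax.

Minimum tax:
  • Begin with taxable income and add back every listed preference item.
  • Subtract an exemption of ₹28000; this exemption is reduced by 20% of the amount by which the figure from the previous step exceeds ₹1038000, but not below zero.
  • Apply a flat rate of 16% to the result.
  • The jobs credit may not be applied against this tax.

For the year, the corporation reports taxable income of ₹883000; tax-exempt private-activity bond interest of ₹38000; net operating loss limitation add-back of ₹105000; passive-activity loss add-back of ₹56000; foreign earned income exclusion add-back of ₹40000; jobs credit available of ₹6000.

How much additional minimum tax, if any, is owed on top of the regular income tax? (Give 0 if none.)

₹30498

Regular income tax:
  ₹294000 × 8% = ₹23520
  ₹588000 × 22% = ₹129360
  ₹1000 × 35% = ₹350
  → ₹153230
  Less jobs credit ₹6000 → ₹147230

Minimum tax:
  Adjusted income: ₹883000 + ₹38000 + ₹105000 + ₹56000 + ₹40000 = ₹1122000
  Exemption: ₹28000 − 20% × (₹1122000 − ₹1038000) = ₹28000 − ₹16800 = ₹11200
  Base: ₹1122000 − ₹11200 = ₹1110800
  ₹1110800 × 16% = ₹177728

Excess of minimum tax over regular income tax: ₹177728 − ₹147230 = ₹30498.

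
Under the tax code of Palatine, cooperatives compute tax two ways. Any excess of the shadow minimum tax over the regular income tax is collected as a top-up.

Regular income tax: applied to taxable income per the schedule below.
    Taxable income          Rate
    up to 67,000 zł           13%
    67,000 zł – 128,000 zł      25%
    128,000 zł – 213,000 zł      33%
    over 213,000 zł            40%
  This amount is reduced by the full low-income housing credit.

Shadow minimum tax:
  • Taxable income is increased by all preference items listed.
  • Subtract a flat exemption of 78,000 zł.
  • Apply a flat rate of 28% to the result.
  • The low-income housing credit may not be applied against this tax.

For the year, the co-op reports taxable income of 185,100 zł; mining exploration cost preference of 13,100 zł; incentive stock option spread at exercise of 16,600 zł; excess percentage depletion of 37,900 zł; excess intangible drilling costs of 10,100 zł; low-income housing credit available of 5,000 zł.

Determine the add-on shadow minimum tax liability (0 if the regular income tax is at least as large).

Shadow minimum tax:
  Adjusted income: 185,100 zł + 13,100 zł + 16,600 zł + 37,900 zł + 10,100 zł = 262,800 zł
  Less exemption 78,000 zł → base 184,800 zł
  184,800 zł × 28% = 51,744 zł

Regular income tax:
  67,000 zł × 13% = 8,710 zł
  61,000 zł × 25% = 15,250 zł
  57,100 zł × 33% = 18,843 zł
  → 42,803 zł
  Less low-income housing credit 5,000 zł → 37,803 zł

Excess of shadow minimum tax over regular income tax: 51,744 zł − 37,803 zł = 13,941 zł.

13,941 zł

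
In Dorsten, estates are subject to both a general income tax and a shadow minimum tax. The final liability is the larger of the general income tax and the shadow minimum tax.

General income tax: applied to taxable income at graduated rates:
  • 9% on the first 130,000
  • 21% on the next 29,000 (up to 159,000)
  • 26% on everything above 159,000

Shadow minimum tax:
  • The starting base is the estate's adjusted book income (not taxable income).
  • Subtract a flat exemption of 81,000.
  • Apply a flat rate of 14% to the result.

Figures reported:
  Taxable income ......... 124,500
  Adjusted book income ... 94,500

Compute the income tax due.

11,205

Shadow minimum tax:
  Base (adjusted book income): 94,500
  Less exemption 81,000 → base 13,500
  13,500 × 14% = 1,890

General income tax:
  124,500 × 9% = 11,205

11,205 > 1,890, so the general income tax governs.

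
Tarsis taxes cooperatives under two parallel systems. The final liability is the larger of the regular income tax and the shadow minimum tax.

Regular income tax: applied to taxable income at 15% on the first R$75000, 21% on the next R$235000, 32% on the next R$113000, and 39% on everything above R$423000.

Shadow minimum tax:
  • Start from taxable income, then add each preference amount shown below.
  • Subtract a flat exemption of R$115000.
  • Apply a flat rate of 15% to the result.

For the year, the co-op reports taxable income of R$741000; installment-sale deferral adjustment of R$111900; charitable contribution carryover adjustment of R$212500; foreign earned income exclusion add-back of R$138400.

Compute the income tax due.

Regular income tax:
  R$75000 × 15% = R$11250
  R$235000 × 21% = R$49350
  R$113000 × 32% = R$36160
  R$318000 × 39% = R$124020
  → R$220780

Shadow minimum tax:
  Adjusted income: R$741000 + R$111900 + R$212500 + R$138400 = R$1203800
  Less exemption R$115000 → base R$1088800
  R$1088800 × 15% = R$163320

R$220780 > R$163320, so the regular income tax governs.

R$220780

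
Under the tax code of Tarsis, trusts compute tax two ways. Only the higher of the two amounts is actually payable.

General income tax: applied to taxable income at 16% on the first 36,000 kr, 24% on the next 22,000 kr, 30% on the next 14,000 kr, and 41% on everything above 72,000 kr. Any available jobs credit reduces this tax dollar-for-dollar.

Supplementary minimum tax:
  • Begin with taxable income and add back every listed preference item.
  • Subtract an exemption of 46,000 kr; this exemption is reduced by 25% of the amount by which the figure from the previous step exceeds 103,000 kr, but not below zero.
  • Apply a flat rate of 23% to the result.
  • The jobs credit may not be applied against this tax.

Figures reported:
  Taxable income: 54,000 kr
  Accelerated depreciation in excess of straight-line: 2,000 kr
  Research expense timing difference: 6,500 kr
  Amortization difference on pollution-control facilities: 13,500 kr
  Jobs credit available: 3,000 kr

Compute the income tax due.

Supplementary minimum tax:
  Adjusted income: 54,000 kr + 2,000 kr + 6,500 kr + 13,500 kr = 76,000 kr
  Exemption: 76,000 kr ≤ 103,000 kr, so full 46,000 kr applies
  Base: 76,000 kr − 46,000 kr = 30,000 kr
  30,000 kr × 23% = 6,900 kr

General income tax:
  36,000 kr × 16% = 5,760 kr
  18,000 kr × 24% = 4,320 kr
  → 10,080 kr
  Less jobs credit 3,000 kr → 7,080 kr

7,080 kr > 6,900 kr, so the general income tax governs.

7,080 kr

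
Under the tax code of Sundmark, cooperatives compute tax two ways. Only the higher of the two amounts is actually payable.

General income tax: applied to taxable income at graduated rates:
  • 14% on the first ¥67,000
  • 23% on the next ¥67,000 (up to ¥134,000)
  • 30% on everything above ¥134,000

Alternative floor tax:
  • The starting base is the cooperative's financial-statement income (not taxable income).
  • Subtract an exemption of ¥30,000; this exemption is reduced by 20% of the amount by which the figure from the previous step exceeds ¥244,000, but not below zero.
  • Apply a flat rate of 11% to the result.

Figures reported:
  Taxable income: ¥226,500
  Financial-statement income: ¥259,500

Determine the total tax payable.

General income tax:
  ¥67,000 × 14% = ¥9,380
  ¥67,000 × 23% = ¥15,410
  ¥92,500 × 30% = ¥27,750
  → ¥52,540

Alternative floor tax:
  Base (financial-statement income): ¥259,500
  Exemption: ¥30,000 − 20% × (¥259,500 − ¥244,000) = ¥30,000 − ¥3,100 = ¥26,900
  Base: ¥259,500 − ¥26,900 = ¥232,600
  ¥232,600 × 11% = ¥25,586

¥52,540 > ¥25,586, so the general income tax governs.

¥52,540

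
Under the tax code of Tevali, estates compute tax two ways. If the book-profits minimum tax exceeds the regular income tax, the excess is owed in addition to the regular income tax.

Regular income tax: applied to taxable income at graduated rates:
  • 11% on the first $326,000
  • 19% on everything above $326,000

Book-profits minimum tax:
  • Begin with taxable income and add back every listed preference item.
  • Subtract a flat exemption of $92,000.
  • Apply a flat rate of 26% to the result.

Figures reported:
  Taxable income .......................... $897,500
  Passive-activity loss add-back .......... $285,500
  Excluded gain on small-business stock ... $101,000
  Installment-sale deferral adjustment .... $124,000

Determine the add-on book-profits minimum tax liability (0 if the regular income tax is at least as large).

Book-profits minimum tax:
  Adjusted income: $897,500 + $285,500 + $101,000 + $124,000 = $1,408,000
  Less exemption $92,000 → base $1,316,000
  $1,316,000 × 26% = $342,160

Regular income tax:
  $326,000 × 11% = $35,860
  $571,500 × 19% = $108,585
  → $144,445

Excess of book-profits minimum tax over regular income tax: $342,160 − $144,445 = $197,715.

$197,715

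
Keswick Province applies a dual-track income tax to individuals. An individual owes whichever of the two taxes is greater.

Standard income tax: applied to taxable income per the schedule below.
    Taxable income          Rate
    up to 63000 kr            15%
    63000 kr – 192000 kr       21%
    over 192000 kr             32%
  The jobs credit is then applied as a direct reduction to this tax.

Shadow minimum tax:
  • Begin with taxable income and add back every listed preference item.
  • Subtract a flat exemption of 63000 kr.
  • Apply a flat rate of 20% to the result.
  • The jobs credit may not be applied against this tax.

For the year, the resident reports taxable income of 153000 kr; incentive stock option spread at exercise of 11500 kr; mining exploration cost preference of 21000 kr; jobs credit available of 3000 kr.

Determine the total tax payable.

25350 kr

Shadow minimum tax:
  Adjusted income: 153000 kr + 11500 kr + 21000 kr = 185500 kr
  Less exemption 63000 kr → base 122500 kr
  122500 kr × 20% = 24500 kr

Standard income tax:
  63000 kr × 15% = 9450 kr
  90000 kr × 21% = 18900 kr
  → 28350 kr
  Less jobs credit 3000 kr → 25350 kr

25350 kr > 24500 kr, so the standard income tax governs.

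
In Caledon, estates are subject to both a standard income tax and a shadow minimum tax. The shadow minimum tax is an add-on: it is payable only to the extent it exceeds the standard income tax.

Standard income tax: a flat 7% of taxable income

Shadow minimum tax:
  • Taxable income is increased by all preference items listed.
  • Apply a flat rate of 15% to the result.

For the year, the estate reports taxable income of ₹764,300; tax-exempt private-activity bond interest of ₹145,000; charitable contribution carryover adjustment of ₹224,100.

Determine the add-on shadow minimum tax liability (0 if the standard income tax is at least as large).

Standard income tax:
  ₹764,300 × 7% = ₹53,501

Shadow minimum tax:
  Adjusted income: ₹764,300 + ₹145,000 + ₹224,100 = ₹1,133,400
  ₹1,133,400 × 15% = ₹170,010

Excess of shadow minimum tax over standard income tax: ₹170,010 − ₹53,501 = ₹116,509.

₹116,509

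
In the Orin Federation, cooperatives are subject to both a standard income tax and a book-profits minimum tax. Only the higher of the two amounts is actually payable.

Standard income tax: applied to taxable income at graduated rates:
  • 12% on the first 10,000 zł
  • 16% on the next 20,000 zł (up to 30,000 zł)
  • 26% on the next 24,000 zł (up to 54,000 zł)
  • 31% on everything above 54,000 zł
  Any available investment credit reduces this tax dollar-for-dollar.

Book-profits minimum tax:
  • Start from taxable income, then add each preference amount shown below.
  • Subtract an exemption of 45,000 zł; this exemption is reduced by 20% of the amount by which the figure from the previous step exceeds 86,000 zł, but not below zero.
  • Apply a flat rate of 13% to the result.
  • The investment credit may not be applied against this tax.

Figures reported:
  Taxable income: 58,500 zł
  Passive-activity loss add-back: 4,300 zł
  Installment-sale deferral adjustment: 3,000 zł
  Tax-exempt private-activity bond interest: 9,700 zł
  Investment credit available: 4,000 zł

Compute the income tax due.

Standard income tax:
  10,000 zł × 12% = 1,200 zł
  20,000 zł × 16% = 3,200 zł
  24,000 zł × 26% = 6,240 zł
  4,500 zł × 31% = 1,395 zł
  → 12,035 zł
  Less investment credit 4,000 zł → 8,035 zł

Book-profits minimum tax:
  Adjusted income: 58,500 zł + 4,300 zł + 3,000 zł + 9,700 zł = 75,500 zł
  Exemption: 75,500 zł ≤ 86,000 zł, so full 45,000 zł applies
  Base: 75,500 zł − 45,000 zł = 30,500 zł
  30,500 zł × 13% = 3,965 zł

8,035 zł > 3,965 zł, so the standard income tax governs.

8,035 zł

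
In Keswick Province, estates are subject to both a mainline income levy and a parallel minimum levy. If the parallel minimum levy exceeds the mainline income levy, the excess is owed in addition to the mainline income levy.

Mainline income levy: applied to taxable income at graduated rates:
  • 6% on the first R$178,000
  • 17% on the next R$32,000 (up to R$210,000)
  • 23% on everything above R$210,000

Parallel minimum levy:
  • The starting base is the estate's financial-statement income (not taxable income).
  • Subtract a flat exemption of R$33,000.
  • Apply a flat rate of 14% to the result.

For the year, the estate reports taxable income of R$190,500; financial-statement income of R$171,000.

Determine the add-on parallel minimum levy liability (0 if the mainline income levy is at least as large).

Parallel minimum levy:
  Base (financial-statement income): R$171,000
  Less exemption R$33,000 → base R$138,000
  R$138,000 × 14% = R$19,320

Mainline income levy:
  R$178,000 × 6% = R$10,680
  R$12,500 × 17% = R$2,125
  → R$12,805

Excess of parallel minimum levy over mainline income levy: R$19,320 − R$12,805 = R$6,515.

R$6,515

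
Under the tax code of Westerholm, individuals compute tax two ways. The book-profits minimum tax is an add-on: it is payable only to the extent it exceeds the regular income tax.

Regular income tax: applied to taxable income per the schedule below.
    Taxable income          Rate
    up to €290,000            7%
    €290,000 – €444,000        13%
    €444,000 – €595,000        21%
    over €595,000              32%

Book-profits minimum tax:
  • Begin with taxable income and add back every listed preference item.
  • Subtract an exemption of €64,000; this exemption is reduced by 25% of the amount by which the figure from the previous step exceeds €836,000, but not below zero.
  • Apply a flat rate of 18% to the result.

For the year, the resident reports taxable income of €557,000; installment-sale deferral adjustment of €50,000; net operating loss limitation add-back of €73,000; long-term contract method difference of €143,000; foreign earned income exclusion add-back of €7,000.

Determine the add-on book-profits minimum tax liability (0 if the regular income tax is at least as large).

€73,830

Regular income tax:
  €290,000 × 7% = €20,300
  €154,000 × 13% = €20,020
  €113,000 × 21% = €23,730
  → €64,050

Book-profits minimum tax:
  Adjusted income: €557,000 + €50,000 + €73,000 + €143,000 + €7,000 = €830,000
  Exemption: €830,000 ≤ €836,000, so full €64,000 applies
  Base: €830,000 − €64,000 = €766,000
  €766,000 × 18% = €137,880

Excess of book-profits minimum tax over regular income tax: €137,880 − €64,050 = €73,830.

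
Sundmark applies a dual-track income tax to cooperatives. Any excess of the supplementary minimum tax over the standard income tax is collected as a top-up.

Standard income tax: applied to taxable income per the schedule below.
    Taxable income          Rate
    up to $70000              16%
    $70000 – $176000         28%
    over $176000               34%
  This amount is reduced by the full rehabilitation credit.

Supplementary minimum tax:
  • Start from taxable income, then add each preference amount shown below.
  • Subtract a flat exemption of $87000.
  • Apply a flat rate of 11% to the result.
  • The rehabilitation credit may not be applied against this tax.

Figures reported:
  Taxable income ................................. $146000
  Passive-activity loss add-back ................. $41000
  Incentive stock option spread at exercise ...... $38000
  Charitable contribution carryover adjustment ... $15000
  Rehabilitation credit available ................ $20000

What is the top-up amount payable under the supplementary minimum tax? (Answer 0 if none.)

Supplementary minimum tax:
  Adjusted income: $146000 + $41000 + $38000 + $15000 = $240000
  Less exemption $87000 → base $153000
  $153000 × 11% = $16830

Standard income tax:
  $70000 × 16% = $11200
  $76000 × 28% = $21280
  → $32480
  Less rehabilitation credit $20000 → $12480

Excess of supplementary minimum tax over standard income tax: $16830 − $12480 = $4350.

$4350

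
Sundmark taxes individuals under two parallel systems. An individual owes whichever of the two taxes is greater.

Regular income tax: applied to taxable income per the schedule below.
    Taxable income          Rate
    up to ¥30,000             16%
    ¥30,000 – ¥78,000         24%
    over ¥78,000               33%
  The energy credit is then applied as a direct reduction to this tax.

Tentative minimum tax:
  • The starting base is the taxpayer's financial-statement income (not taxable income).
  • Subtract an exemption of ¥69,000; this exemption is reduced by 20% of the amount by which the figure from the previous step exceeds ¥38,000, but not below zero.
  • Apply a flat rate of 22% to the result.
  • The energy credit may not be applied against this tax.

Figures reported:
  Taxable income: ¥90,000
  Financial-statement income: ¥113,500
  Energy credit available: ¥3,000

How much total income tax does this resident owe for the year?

¥17,280

Tentative minimum tax:
  Base (financial-statement income): ¥113,500
  Exemption: ¥69,000 − 20% × (¥113,500 − ¥38,000) = ¥69,000 − ¥15,100 = ¥53,900
  Base: ¥113,500 − ¥53,900 = ¥59,600
  ¥59,600 × 22% = ¥13,112

Regular income tax:
  ¥30,000 × 16% = ¥4,800
  ¥48,000 × 24% = ¥11,520
  ¥12,000 × 33% = ¥3,960
  → ¥20,280
  Less energy credit ¥3,000 → ¥17,280

¥17,280 > ¥13,112, so the regular income tax governs.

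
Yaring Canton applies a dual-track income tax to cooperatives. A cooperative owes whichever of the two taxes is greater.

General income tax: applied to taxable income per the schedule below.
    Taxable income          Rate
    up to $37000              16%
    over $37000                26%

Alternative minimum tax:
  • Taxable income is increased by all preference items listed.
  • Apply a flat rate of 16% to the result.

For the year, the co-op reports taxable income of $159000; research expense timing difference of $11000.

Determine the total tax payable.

$37640

Alternative minimum tax:
  Adjusted income: $159000 + $11000 = $170000
  $170000 × 16% = $27200

General income tax:
  $37000 × 16% = $5920
  $122000 × 26% = $31720
  → $37640

$37640 > $27200, so the general income tax governs.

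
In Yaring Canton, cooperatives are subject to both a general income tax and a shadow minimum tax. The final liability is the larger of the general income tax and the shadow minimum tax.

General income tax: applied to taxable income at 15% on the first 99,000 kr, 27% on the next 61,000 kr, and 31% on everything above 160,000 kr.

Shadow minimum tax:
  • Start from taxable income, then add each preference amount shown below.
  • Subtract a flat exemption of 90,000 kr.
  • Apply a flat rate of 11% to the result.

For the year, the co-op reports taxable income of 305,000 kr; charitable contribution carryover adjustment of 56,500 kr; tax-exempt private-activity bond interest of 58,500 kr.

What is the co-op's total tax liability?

76,270 kr

Shadow minimum tax:
  Adjusted income: 305,000 kr + 56,500 kr + 58,500 kr = 420,000 kr
  Less exemption 90,000 kr → base 330,000 kr
  330,000 kr × 11% = 36,300 kr

General income tax:
  99,000 kr × 15% = 14,850 kr
  61,000 kr × 27% = 16,470 kr
  145,000 kr × 31% = 44,950 kr
  → 76,270 kr

76,270 kr > 36,300 kr, so the general income tax governs.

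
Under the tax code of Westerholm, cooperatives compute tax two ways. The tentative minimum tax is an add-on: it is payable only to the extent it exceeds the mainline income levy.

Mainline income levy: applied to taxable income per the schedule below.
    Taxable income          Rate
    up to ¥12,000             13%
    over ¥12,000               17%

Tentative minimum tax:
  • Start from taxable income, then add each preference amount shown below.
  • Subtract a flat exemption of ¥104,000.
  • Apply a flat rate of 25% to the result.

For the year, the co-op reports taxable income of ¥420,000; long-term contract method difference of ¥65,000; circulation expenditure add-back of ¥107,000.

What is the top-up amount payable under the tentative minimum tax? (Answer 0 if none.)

¥51,080

Tentative minimum tax:
  Adjusted income: ¥420,000 + ¥65,000 + ¥107,000 = ¥592,000
  Less exemption ¥104,000 → base ¥488,000
  ¥488,000 × 25% = ¥122,000

Mainline income levy:
  ¥12,000 × 13% = ¥1,560
  ¥408,000 × 17% = ¥69,360
  → ¥70,920

Excess of tentative minimum tax over mainline income levy: ¥122,000 − ¥70,920 = ¥51,080.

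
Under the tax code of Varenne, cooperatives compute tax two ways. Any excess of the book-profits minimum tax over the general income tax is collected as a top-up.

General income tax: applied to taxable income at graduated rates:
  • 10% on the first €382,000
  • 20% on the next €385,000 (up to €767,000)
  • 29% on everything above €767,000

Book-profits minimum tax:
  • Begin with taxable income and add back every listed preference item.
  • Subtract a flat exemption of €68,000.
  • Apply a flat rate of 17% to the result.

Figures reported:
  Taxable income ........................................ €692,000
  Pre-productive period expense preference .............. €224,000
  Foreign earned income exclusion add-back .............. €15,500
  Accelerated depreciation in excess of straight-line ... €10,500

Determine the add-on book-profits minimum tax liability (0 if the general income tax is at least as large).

Book-profits minimum tax:
  Adjusted income: €692,000 + €224,000 + €15,500 + €10,500 = €942,000
  Less exemption €68,000 → base €874,000
  €874,000 × 17% = €148,580

General income tax:
  €382,000 × 10% = €38,200
  €310,000 × 20% = €62,000
  → €100,200

Excess of book-profits minimum tax over general income tax: €148,580 − €100,200 = €48,380.

€48,380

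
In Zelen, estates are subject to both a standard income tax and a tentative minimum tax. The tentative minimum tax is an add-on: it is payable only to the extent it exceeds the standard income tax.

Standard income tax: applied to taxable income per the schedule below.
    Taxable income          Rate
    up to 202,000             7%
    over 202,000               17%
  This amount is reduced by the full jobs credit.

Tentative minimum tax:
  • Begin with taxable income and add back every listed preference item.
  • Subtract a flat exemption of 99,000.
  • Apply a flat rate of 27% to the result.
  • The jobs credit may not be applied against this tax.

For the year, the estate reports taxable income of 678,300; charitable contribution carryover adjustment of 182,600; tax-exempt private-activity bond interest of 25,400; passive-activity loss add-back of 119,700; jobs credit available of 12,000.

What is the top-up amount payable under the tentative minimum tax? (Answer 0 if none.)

161,779

Tentative minimum tax:
  Adjusted income: 678,300 + 182,600 + 25,400 + 119,700 = 1,006,000
  Less exemption 99,000 → base 907,000
  907,000 × 27% = 244,890

Standard income tax:
  202,000 × 7% = 14,140
  476,300 × 17% = 80,971
  → 95,111
  Less jobs credit 12,000 → 83,111

Excess of tentative minimum tax over standard income tax: 244,890 − 83,111 = 161,779.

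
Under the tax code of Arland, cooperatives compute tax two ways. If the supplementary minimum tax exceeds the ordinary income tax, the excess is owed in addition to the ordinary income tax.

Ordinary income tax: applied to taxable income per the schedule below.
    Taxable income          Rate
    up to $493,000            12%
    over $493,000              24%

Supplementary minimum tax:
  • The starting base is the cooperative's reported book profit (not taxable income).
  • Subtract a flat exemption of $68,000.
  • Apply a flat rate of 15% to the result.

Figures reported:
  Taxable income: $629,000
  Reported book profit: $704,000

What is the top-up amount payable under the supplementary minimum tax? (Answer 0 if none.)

Ordinary income tax:
  $493,000 × 12% = $59,160
  $136,000 × 24% = $32,640
  → $91,800

Supplementary minimum tax:
  Base (reported book profit): $704,000
  Less exemption $68,000 → base $636,000
  $636,000 × 15% = $95,400

Excess of supplementary minimum tax over ordinary income tax: $95,400 − $91,800 = $3,600.

$3,600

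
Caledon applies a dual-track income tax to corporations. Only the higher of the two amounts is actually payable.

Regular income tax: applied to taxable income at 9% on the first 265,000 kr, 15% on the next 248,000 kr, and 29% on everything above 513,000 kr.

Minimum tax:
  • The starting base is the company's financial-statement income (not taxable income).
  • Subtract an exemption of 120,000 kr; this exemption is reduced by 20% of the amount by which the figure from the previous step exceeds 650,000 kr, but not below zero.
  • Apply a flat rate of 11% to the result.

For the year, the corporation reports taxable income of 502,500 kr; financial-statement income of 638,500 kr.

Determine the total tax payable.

Regular income tax:
  265,000 kr × 9% = 23,850 kr
  237,500 kr × 15% = 35,625 kr
  → 59,475 kr

Minimum tax:
  Base (financial-statement income): 638,500 kr
  Exemption: 638,500 kr ≤ 650,000 kr, so full 120,000 kr applies
  Base: 638,500 kr − 120,000 kr = 518,500 kr
  518,500 kr × 11% = 57,035 kr

59,475 kr > 57,035 kr, so the regular income tax governs.

59,475 kr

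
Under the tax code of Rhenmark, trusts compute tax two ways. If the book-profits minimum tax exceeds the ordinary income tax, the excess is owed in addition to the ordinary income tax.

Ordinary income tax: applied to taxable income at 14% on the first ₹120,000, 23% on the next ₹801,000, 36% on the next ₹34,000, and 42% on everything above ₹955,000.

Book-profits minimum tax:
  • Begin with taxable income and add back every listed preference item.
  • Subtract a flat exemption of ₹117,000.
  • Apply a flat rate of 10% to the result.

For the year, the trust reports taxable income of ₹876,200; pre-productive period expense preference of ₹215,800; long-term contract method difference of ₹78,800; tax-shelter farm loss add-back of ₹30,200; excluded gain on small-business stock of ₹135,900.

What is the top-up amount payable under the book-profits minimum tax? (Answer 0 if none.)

Book-profits minimum tax:
  Adjusted income: ₹876,200 + ₹215,800 + ₹78,800 + ₹30,200 + ₹135,900 = ₹1,336,900
  Less exemption ₹117,000 → base ₹1,219,900
  ₹1,219,900 × 10% = ₹121,990

Ordinary income tax:
  ₹120,000 × 14% = ₹16,800
  ₹756,200 × 23% = ₹173,926
  → ₹190,726

₹121,990 ≤ ₹190,726, so no add-on is due.

₹0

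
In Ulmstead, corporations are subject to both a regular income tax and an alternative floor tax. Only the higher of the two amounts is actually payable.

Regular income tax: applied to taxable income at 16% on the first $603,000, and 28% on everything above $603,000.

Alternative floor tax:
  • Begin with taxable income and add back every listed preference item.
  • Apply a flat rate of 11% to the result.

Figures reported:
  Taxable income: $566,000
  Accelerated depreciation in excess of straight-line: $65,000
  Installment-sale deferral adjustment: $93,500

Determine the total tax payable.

Alternative floor tax:
  Adjusted income: $566,000 + $65,000 + $93,500 = $724,500
  $724,500 × 11% = $79,695

Regular income tax:
  $566,000 × 16% = $90,560

$90,560 > $79,695, so the regular income tax governs.

$90,560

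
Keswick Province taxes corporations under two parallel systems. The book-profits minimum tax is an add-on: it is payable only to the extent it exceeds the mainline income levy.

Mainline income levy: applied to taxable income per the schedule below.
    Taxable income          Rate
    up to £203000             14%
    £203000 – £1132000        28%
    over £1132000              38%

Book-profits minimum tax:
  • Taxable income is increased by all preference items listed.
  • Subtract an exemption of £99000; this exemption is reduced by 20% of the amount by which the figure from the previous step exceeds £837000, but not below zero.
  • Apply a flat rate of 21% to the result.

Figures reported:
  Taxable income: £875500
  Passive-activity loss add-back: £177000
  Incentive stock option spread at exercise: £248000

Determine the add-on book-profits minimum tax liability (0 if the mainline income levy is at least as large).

Mainline income levy:
  £203000 × 14% = £28420
  £672500 × 28% = £188300
  → £216720

Book-profits minimum tax:
  Adjusted income: £875500 + £177000 + £248000 = £1300500
  Exemption: £99000 − 20% × (£1300500 − £837000) = £99000 − £92700 = £6300
  Base: £1300500 − £6300 = £1294200
  £1294200 × 21% = £271782

Excess of book-profits minimum tax over mainline income levy: £271782 − £216720 = £55062.

£55062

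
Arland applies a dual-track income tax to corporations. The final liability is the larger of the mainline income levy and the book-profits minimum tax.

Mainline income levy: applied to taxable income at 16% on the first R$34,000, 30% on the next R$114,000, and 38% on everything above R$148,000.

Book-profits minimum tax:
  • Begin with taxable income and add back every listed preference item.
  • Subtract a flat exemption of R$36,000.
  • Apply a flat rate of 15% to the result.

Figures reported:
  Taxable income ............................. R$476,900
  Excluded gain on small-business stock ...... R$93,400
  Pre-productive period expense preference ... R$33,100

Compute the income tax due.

R$164,622

Mainline income levy:
  R$34,000 × 16% = R$5,440
  R$114,000 × 30% = R$34,200
  R$328,900 × 38% = R$124,982
  → R$164,622

Book-profits minimum tax:
  Adjusted income: R$476,900 + R$93,400 + R$33,100 = R$603,400
  Less exemption R$36,000 → base R$567,400
  R$567,400 × 15% = R$85,110

R$164,622 > R$85,110, so the mainline income levy governs.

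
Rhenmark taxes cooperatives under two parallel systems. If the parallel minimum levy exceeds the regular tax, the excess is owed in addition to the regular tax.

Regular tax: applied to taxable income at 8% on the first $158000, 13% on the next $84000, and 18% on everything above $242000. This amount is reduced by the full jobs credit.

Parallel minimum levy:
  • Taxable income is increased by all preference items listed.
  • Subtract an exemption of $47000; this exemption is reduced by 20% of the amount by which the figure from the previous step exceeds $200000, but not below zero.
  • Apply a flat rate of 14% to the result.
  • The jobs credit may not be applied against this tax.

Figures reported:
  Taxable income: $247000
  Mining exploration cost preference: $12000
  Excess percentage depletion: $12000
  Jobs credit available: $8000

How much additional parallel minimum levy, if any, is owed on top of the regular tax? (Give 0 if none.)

$16888

Parallel minimum levy:
  Adjusted income: $247000 + $12000 + $12000 = $271000
  Exemption: $47000 − 20% × ($271000 − $200000) = $47000 − $14200 = $32800
  Base: $271000 − $32800 = $238200
  $238200 × 14% = $33348

Regular tax:
  $158000 × 8% = $12640
  $84000 × 13% = $10920
  $5000 × 18% = $900
  → $24460
  Less jobs credit $8000 → $16460

Excess of parallel minimum levy over regular tax: $33348 − $16460 = $16888.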